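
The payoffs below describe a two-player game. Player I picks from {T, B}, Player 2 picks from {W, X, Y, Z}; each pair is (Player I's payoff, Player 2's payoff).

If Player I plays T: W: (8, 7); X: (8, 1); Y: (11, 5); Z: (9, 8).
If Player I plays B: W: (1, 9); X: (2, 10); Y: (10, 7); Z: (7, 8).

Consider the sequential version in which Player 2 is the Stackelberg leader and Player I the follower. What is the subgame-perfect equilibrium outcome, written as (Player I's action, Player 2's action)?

(T, Z)

Solve by backward induction (Player 2 leads).
- W: BR = T, leader payoff 7.
- X: BR = T, leader payoff 1.
- Y: BR = T, leader payoff 5.
- Z: BR = T, leader payoff 8.
Player 2's induced payoffs are 7, 1, 5, 8, so Player 2 commits to Z. Subgame-perfect outcome: (T, Z) with payoffs (9, 8).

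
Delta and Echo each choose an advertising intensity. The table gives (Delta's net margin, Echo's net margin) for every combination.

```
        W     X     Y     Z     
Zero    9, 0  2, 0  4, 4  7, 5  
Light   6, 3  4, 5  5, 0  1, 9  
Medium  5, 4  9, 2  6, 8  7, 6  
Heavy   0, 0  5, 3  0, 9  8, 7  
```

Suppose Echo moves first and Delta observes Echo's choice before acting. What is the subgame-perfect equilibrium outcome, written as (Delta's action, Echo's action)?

(Medium, Y)

Backward induction with Echo moving first.
- W: BR = Zero, leader payoff 0.
- X: BR = Medium, leader payoff 2.
- Y: BR = Medium, leader payoff 8.
- Z: BR = Heavy, leader payoff 7.
Among 0, 2, 8, 7, the best is 8 at Y. Subgame-perfect outcome: (Medium, Y) with payoffs (6, 8).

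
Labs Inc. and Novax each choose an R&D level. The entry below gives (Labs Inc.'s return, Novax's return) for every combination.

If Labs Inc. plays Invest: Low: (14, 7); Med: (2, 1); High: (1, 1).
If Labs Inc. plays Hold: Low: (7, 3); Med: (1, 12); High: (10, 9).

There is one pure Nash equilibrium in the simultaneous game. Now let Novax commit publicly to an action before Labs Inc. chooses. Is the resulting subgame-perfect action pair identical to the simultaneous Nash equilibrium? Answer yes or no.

no

Work backward from Labs Inc.'s decision.
- Low: BR = Invest, leader payoff 7.
- Med: BR = Invest, leader payoff 1.
- High: BR = Hold, leader payoff 9.
Maximizing over 7, 1, 9, Novax chooses High. Subgame-perfect outcome: (Hold, High) with payoffs (10, 9).
For the simultaneous game, intersect best replies.
Labs Inc.'s best replies: Low→Invest; Med→Invest; High→Hold.
Novax's best replies: Invest→Low; Hold→Med.
Only (Invest, Low) has each player best-responding; Nash payoffs (14, 7).
Sequential outcome (Hold, High) differs from the Nash profile (Invest, Low).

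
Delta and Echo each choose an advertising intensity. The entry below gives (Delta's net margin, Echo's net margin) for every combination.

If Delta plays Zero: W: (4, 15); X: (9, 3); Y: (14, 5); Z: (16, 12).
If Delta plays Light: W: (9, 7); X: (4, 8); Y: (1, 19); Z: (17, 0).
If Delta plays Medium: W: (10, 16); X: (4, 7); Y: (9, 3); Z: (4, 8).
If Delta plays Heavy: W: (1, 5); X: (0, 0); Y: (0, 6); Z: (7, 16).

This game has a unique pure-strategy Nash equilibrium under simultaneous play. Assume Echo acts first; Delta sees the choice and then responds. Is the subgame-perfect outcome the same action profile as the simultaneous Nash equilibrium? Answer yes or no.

yes

Work backward from Delta's decision.
- W: Delta compares 4, 9, 10, 1 and picks Medium; Echo would get 16.
- X: Delta compares 9, 4, 4, 0 and picks Zero; Echo would get 3.
- Y: Delta compares 14, 1, 9, 0 and picks Zero; Echo would get 5.
- Z: Delta compares 16, 17, 4, 7 and picks Light; Echo would get 0.
Maximizing over 16, 3, 5, 0, Echo chooses W. Subgame-perfect outcome: (Medium, W) with payoffs (10, 16).
For the simultaneous game, intersect best replies.
Delta's best replies: W→Medium; X→Zero; Y→Zero; Z→Light.
Echo's best replies: Zero→W; Light→Y; Medium→W; Heavy→Z.
The unique mutual best reply is (Medium, W), giving (10, 16).
Sequential outcome (Medium, W) coincides with the Nash profile (Medium, W).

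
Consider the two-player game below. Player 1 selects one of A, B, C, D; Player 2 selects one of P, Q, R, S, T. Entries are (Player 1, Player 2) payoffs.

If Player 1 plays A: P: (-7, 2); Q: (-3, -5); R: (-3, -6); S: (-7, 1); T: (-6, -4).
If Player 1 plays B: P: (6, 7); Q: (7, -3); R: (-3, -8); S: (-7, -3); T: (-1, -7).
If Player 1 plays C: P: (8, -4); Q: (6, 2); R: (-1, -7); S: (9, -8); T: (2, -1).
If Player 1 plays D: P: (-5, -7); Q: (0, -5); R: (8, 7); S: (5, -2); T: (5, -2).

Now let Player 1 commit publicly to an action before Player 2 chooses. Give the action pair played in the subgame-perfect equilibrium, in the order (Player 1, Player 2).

Work backward from Player 2's decision.
- A: BR = P, leader payoff -7.
- B: BR = P, leader payoff 6.
- C: BR = Q, leader payoff 6.
- D: BR = R, leader payoff 8.
Maximizing over -7, 6, 6, 8, Player 1 chooses D. Subgame-perfect outcome: (D, R) with payoffs (8, 7).

(D, R)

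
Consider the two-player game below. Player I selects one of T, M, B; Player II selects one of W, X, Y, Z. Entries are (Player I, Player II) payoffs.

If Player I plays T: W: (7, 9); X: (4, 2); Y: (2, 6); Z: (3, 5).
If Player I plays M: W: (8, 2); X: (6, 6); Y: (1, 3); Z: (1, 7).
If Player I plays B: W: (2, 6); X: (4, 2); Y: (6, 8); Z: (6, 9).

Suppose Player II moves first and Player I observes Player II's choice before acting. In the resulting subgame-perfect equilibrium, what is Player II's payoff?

Work backward from Player I's decision.
- W → Player I plays M (best of 7, 8, 2); Player II gets 2.
- X → Player I plays M (best of 4, 6, 4); Player II gets 6.
- Y → Player I plays B (best of 2, 1, 6); Player II gets 8.
- Z → Player I plays B (best of 3, 1, 6); Player II gets 9.
Maximizing over 2, 6, 8, 9, Player II chooses Z. Subgame-perfect outcome: (B, Z) with payoffs (6, 9).

9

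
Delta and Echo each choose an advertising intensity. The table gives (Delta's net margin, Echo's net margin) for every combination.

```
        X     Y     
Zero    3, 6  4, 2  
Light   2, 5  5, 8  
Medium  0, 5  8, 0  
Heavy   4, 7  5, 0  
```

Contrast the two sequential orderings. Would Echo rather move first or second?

second

If Delta leads: Echo's best replies are Zero→X, Light→Y, Medium→X, Heavy→X; Delta's induced payoffs 3, 5, 0, 4; outcome (Light, Y), payoffs (5, 8).
If Echo leads: Delta's best replies are X→Heavy, Y→Medium; Echo's induced payoffs 7, 0; outcome (Heavy, X), payoffs (4, 7).
Echo gets 7 moving first and 8 moving second, so Echo prefers to move second.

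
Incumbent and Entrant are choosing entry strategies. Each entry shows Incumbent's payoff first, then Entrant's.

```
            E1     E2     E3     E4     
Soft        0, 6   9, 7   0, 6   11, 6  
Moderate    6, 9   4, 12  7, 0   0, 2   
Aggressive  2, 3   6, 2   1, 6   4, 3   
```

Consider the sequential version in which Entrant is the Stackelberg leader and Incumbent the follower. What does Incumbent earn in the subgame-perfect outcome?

Solve by backward induction (Entrant leads).
- E1: Incumbent compares 0, 6, 2 and picks Moderate; Entrant would get 9.
- E2: Incumbent compares 9, 4, 6 and picks Soft; Entrant would get 7.
- E3: Incumbent compares 0, 7, 1 and picks Moderate; Entrant would get 0.
- E4: Incumbent compares 11, 0, 4 and picks Soft; Entrant would get 6.
Maximizing over 9, 7, 0, 6, Entrant chooses E1. Subgame-perfect outcome: (Moderate, E1) with payoffs (6, 9).

6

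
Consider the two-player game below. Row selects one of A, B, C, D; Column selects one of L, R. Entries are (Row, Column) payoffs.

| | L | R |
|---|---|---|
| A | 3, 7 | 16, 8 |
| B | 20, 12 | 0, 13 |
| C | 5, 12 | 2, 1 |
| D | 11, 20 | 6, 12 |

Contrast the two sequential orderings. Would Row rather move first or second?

If Row leads: Column's best replies are A→R, B→R, C→L, D→L; Row's induced payoffs 16, 0, 5, 11; outcome (A, R), payoffs (16, 8).
If Column leads: Row's best replies are L→B, R→A; Column's induced payoffs 12, 8; outcome (B, L), payoffs (20, 12).
Row gets 16 moving first and 20 moving second, so Row prefers to move second.

second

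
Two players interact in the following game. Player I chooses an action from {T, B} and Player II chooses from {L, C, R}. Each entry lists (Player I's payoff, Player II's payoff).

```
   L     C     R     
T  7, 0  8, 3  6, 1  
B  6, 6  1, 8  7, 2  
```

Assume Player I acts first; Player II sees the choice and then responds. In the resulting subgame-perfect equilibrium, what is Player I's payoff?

8

Work backward from Player II's decision.
- T: Player II compares 0, 3, 1 and picks C; Player I would get 8.
- B: Player II compares 6, 8, 2 and picks C; Player I would get 1.
Player I's induced payoffs are 8, 1, so Player I commits to T. Subgame-perfect outcome: (T, C) with payoffs (8, 3).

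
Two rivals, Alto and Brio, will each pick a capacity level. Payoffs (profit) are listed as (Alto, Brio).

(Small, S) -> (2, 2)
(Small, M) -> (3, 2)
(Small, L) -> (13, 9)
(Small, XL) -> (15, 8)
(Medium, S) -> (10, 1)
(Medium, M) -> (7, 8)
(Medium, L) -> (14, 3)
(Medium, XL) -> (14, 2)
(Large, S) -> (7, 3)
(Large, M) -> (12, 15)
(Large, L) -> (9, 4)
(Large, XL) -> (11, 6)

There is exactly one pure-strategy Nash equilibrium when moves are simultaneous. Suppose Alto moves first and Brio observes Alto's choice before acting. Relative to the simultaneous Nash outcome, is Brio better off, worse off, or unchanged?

worse off

Backward induction with Alto moving first.
- Small: BR = L, leader payoff 13.
- Medium: BR = M, leader payoff 7.
- Large: BR = M, leader payoff 12.
Among 13, 7, 12, the best is 13 at Small. Subgame-perfect outcome: (Small, L) with payoffs (13, 9).
Under simultaneous play:
Alto's best replies: S→Medium; M→Large; L→Medium; XL→Small.
Brio's best replies: Small→L; Medium→M; Large→M.
Only (Large, M) has each player best-responding; Nash payoffs (12, 15).
Brio earns 9 sequentially versus 15 at the Nash outcome: worse off.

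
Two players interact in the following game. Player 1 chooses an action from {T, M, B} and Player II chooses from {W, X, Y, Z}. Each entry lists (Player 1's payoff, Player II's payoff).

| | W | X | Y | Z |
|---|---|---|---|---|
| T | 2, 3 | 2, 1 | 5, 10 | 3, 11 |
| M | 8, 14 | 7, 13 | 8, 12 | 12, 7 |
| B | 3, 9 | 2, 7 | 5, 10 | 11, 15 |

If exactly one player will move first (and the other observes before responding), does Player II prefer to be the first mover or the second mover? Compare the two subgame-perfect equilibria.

second

If Player 1 leads: Player II's best replies are T→Z, M→W, B→Z; Player 1's induced payoffs 3, 8, 11; outcome (B, Z), payoffs (11, 15).
If Player II leads: Player 1's best replies are W→M, X→M, Y→M, Z→M; Player II's induced payoffs 14, 13, 12, 7; outcome (M, W), payoffs (8, 14).
Player II gets 14 moving first and 15 moving second, so Player II prefers to move second.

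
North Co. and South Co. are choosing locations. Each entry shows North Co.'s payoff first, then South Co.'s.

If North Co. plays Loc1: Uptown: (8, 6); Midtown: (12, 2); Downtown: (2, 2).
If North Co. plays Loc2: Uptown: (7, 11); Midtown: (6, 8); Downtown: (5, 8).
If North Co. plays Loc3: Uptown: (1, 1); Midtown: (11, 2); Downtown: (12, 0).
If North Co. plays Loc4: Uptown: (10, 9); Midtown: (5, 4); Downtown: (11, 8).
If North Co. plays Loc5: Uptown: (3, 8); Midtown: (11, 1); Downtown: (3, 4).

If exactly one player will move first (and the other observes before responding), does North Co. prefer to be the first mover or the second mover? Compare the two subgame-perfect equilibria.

first

If North Co. leads: South Co.'s best replies are Loc1→Uptown, Loc2→Uptown, Loc3→Midtown, Loc4→Uptown, Loc5→Uptown; North Co.'s induced payoffs 8, 7, 11, 10, 3; outcome (Loc3, Midtown), payoffs (11, 2).
If South Co. leads: North Co.'s best replies are Uptown→Loc4, Midtown→Loc1, Downtown→Loc3; South Co.'s induced payoffs 9, 2, 0; outcome (Loc4, Uptown), payoffs (10, 9).
North Co. gets 11 moving first and 10 moving second, so North Co. prefers to move first.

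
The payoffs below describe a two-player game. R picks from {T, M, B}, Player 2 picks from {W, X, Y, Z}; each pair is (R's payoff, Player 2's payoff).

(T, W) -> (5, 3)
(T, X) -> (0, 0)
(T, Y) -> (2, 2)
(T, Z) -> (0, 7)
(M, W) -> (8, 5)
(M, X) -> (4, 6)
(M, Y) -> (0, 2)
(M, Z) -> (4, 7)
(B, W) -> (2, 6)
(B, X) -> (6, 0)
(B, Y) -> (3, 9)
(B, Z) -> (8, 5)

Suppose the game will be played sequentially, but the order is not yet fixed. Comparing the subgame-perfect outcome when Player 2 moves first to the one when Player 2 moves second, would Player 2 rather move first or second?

first

If R leads: Player 2's best replies are T→Z, M→Z, B→Y; R's induced payoffs 0, 4, 3; outcome (M, Z), payoffs (4, 7).
If Player 2 leads: R's best replies are W→M, X→B, Y→B, Z→B; Player 2's induced payoffs 5, 0, 9, 5; outcome (B, Y), payoffs (3, 9).
Player 2 gets 9 moving first and 7 moving second, so Player 2 prefers to move first.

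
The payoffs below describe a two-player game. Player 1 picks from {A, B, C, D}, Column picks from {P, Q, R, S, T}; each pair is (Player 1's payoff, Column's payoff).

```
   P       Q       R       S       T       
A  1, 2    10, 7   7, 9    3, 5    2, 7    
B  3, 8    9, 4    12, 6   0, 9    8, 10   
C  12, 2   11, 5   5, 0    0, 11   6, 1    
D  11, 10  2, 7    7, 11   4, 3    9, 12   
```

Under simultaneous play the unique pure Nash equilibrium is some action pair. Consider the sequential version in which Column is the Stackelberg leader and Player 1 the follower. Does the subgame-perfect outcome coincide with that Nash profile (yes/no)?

yes

Solve by backward induction (Column leads).
- P → Player 1 plays C (best of 1, 3, 12, 11); Column gets 2.
- Q → Player 1 plays C (best of 10, 9, 11, 2); Column gets 5.
- R → Player 1 plays B (best of 7, 12, 5, 7); Column gets 6.
- S → Player 1 plays D (best of 3, 0, 0, 4); Column gets 3.
- T → Player 1 plays D (best of 2, 8, 6, 9); Column gets 12.
Maximizing over 2, 5, 6, 3, 12, Column chooses T. Subgame-perfect outcome: (D, T) with payoffs (9, 12).
For the simultaneous game, intersect best replies.
Player 1's best replies: P→C; Q→C; R→B; S→D; T→D.
Column's best replies: A→R; B→T; C→S; D→T.
Only (D, T) has each player best-responding; Nash payoffs (9, 12).
Sequential outcome (D, T) coincides with the Nash profile (D, T).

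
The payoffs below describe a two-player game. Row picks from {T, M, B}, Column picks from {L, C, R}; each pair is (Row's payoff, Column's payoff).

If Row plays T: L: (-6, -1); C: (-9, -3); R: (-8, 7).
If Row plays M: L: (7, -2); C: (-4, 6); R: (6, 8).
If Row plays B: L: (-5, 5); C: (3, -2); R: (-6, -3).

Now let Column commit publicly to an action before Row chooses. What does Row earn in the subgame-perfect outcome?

6

Row best-responds to each possible Column move:
- L: Row compares -6, 7, -5 and picks M; Column would get -2.
- C: Row compares -9, -4, 3 and picks B; Column would get -2.
- R: Row compares -8, 6, -6 and picks M; Column would get 8.
Column's induced payoffs are -2, -2, 8, so Column commits to R. Subgame-perfect outcome: (M, R) with payoffs (6, 8).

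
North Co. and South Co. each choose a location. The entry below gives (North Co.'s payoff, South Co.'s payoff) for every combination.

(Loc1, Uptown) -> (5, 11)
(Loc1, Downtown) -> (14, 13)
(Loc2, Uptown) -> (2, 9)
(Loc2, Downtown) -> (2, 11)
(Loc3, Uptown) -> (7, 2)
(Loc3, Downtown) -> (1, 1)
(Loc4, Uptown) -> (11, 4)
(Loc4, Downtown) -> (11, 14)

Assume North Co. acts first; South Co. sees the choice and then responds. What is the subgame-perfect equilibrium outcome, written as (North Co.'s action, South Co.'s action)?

(Loc1, Downtown)

Solve by backward induction (North Co. leads).
- Loc1: BR = Downtown, leader payoff 14.
- Loc2: BR = Downtown, leader payoff 2.
- Loc3: BR = Uptown, leader payoff 7.
- Loc4: BR = Downtown, leader payoff 11.
Among 14, 2, 7, 11, the best is 14 at Loc1. Subgame-perfect outcome: (Loc1, Downtown) with payoffs (14, 13).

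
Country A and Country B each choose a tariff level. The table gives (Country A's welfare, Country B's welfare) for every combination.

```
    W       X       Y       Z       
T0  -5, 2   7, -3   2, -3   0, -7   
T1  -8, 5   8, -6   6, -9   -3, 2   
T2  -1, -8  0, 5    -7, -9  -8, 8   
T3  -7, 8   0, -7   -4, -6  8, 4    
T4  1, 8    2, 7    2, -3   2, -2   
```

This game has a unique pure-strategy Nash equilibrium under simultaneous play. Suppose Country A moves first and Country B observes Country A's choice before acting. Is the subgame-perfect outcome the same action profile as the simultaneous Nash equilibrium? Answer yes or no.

Solve by backward induction (Country A leads).
- T0: BR = W, leader payoff -5.
- T1: BR = W, leader payoff -8.
- T2: BR = Z, leader payoff -8.
- T3: BR = W, leader payoff -7.
- T4: BR = W, leader payoff 1.
Country A's induced payoffs are -5, -8, -8, -7, 1, so Country A commits to T4. Subgame-perfect outcome: (T4, W) with payoffs (1, 8).
Now find the simultaneous Nash equilibrium.
Country A's best replies: W→T4; X→T1; Y→T1; Z→T3.
Country B's best replies: T0→W; T1→W; T2→Z; T3→W; T4→W.
The unique mutual best reply is (T4, W), giving (1, 8).
Sequential outcome (T4, W) coincides with the Nash profile (T4, W).

yes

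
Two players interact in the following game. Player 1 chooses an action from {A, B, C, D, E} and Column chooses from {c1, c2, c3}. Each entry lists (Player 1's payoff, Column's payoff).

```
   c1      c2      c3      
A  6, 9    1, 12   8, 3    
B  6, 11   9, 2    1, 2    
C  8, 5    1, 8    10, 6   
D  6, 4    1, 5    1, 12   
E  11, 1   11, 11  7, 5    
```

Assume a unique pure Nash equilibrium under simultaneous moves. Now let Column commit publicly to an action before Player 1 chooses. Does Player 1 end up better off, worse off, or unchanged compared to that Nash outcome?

Work backward from Player 1's decision.
- c1: Player 1 compares 6, 6, 8, 6, 11 and picks E; Column would get 1.
- c2: Player 1 compares 1, 9, 1, 1, 11 and picks E; Column would get 11.
- c3: Player 1 compares 8, 1, 10, 1, 7 and picks C; Column would get 6.
Among 1, 11, 6, the best is 11 at c2. Subgame-perfect outcome: (E, c2) with payoffs (11, 11).
Now find the simultaneous Nash equilibrium.
Player 1's best replies: c1→E; c2→E; c3→C.
Column's best replies: A→c2; B→c1; C→c2; D→c3; E→c2.
The unique mutual best reply is (E, c2), giving (11, 11).
Player 1 earns 11 sequentially versus 11 at the Nash outcome: unchanged.

unchanged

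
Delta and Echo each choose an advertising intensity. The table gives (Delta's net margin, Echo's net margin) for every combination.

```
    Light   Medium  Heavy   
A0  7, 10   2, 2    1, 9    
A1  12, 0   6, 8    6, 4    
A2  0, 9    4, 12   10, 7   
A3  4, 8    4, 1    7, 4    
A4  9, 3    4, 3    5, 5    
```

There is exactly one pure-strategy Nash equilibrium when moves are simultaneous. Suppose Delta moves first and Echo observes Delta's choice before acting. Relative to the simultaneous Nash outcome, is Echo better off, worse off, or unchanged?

Work backward from Echo's decision.
- A0: Echo compares 10, 2, 9 and picks Light; Delta would get 7.
- A1: Echo compares 0, 8, 4 and picks Medium; Delta would get 6.
- A2: Echo compares 9, 12, 7 and picks Medium; Delta would get 4.
- A3: Echo compares 8, 1, 4 and picks Light; Delta would get 4.
- A4: Echo compares 3, 3, 5 and picks Heavy; Delta would get 5.
Maximizing over 7, 6, 4, 4, 5, Delta chooses A0. Subgame-perfect outcome: (A0, Light) with payoffs (7, 10).
Under simultaneous play:
Delta's best replies: Light→A1; Medium→A1; Heavy→A2.
Echo's best replies: A0→Light; A1→Medium; A2→Medium; A3→Light; A4→Heavy.
Only (A1, Medium) has each player best-responding; Nash payoffs (6, 8).
Echo earns 10 sequentially versus 8 at the Nash outcome: better off.

better off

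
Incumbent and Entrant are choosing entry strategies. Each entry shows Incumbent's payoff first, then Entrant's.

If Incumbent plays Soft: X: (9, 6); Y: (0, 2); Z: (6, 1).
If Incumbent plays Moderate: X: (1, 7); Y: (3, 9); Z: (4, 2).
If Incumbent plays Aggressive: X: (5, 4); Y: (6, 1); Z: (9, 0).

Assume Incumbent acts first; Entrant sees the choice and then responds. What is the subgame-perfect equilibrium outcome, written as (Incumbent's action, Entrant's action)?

(Soft, X)

Entrant best-responds to each possible Incumbent move:
- Soft: Entrant compares 6, 2, 1 and picks X; Incumbent would get 9.
- Moderate: Entrant compares 7, 9, 2 and picks Y; Incumbent would get 3.
- Aggressive: Entrant compares 4, 1, 0 and picks X; Incumbent would get 5.
Maximizing over 9, 3, 5, Incumbent chooses Soft. Subgame-perfect outcome: (Soft, X) with payoffs (9, 6).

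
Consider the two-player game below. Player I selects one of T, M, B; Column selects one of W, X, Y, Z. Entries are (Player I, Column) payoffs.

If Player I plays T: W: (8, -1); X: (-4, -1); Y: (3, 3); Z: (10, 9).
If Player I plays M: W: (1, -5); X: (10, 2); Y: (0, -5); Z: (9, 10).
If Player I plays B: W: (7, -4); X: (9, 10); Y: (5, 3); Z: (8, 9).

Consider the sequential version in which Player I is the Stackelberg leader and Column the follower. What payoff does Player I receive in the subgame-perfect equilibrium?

10

Column best-responds to each possible Player I move:
- T: BR = Z, leader payoff 10.
- M: BR = Z, leader payoff 9.
- B: BR = X, leader payoff 9.
Among 10, 9, 9, the best is 10 at T. Subgame-perfect outcome: (T, Z) with payoffs (10, 9).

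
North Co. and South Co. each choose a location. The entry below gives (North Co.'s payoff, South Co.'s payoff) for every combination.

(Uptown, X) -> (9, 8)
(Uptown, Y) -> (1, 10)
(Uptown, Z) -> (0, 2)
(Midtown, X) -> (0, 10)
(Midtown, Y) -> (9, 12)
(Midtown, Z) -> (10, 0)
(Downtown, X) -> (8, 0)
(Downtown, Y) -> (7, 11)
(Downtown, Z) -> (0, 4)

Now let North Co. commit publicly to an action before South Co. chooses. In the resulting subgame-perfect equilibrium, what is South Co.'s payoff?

Work backward from South Co.'s decision.
- Uptown: South Co. compares 8, 10, 2 and picks Y; North Co. would get 1.
- Midtown: South Co. compares 10, 12, 0 and picks Y; North Co. would get 9.
- Downtown: South Co. compares 0, 11, 4 and picks Y; North Co. would get 7.
Maximizing over 1, 9, 7, North Co. chooses Midtown. Subgame-perfect outcome: (Midtown, Y) with payoffs (9, 12).

12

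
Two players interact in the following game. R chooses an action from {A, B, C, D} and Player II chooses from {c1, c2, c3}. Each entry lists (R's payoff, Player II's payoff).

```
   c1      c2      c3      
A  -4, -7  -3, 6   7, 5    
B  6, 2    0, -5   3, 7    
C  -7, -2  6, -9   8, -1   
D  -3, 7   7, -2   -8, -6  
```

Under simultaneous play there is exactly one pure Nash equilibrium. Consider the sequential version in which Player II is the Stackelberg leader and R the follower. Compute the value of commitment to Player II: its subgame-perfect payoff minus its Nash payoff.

Work backward from R's decision.
- c1 → R plays B (best of -4, 6, -7, -3); Player II gets 2.
- c2 → R plays D (best of -3, 0, 6, 7); Player II gets -2.
- c3 → R plays C (best of 7, 3, 8, -8); Player II gets -1.
Player II's induced payoffs are 2, -2, -1, so Player II commits to c1. Subgame-perfect outcome: (B, c1) with payoffs (6, 2).
For the simultaneous game, intersect best replies.
R's best replies: c1→B; c2→D; c3→C.
Player II's best replies: A→c2; B→c3; C→c3; D→c1.
The unique mutual best reply is (C, c3), giving (8, -1).
Player II's commitment gain: 2 − -1 = 3.

3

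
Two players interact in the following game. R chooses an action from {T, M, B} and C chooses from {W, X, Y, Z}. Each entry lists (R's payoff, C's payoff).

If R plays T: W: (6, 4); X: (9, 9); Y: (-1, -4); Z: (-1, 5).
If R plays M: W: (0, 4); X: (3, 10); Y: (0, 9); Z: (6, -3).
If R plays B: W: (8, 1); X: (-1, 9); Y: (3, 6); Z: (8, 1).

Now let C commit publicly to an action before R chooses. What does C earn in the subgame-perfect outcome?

9

Solve by backward induction (C leads).
- W: R compares 6, 0, 8 and picks B; C would get 1.
- X: R compares 9, 3, -1 and picks T; C would get 9.
- Y: R compares -1, 0, 3 and picks B; C would get 6.
- Z: R compares -1, 6, 8 and picks B; C would get 1.
Among 1, 9, 6, 1, the best is 9 at X. Subgame-perfect outcome: (T, X) with payoffs (9, 9).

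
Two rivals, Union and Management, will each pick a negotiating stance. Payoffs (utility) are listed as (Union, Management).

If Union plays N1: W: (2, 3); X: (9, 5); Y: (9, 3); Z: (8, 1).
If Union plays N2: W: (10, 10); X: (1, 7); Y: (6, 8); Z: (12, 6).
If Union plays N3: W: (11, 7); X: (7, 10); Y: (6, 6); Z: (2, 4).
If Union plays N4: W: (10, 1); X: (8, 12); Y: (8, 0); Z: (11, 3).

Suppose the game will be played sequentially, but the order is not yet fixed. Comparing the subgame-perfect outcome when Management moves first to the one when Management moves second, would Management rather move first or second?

second

If Union leads: Management's best replies are N1→X, N2→W, N3→X, N4→X; Union's induced payoffs 9, 10, 7, 8; outcome (N2, W), payoffs (10, 10).
If Management leads: Union's best replies are W→N3, X→N1, Y→N1, Z→N2; Management's induced payoffs 7, 5, 3, 6; outcome (N3, W), payoffs (11, 7).
Management gets 7 moving first and 10 moving second, so Management prefers to move second.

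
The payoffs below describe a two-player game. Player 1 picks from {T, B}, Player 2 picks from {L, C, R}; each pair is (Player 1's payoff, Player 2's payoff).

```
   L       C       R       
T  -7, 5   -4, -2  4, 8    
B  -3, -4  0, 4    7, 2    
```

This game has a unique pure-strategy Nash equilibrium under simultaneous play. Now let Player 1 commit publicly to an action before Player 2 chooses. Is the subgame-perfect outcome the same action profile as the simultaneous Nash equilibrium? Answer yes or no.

Backward induction with Player 1 moving first.
- T: BR = R, leader payoff 4.
- B: BR = C, leader payoff 0.
Maximizing over 4, 0, Player 1 chooses T. Subgame-perfect outcome: (T, R) with payoffs (4, 8).
Now find the simultaneous Nash equilibrium.
Player 1's best replies: L→B; C→B; R→B.
Player 2's best replies: T→R; B→C.
Only (B, C) has each player best-responding; Nash payoffs (0, 4).
Sequential outcome (T, R) differs from the Nash profile (B, C).

no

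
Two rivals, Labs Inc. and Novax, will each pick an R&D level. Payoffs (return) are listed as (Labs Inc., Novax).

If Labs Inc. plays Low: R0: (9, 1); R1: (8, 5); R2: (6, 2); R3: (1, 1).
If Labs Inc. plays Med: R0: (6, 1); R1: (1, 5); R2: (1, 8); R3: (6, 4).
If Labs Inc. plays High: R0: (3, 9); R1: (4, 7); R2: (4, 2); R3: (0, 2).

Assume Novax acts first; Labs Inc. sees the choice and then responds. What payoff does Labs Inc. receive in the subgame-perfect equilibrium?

Backward induction with Novax moving first.
- R0: Labs Inc. compares 9, 6, 3 and picks Low; Novax would get 1.
- R1: Labs Inc. compares 8, 1, 4 and picks Low; Novax would get 5.
- R2: Labs Inc. compares 6, 1, 4 and picks Low; Novax would get 2.
- R3: Labs Inc. compares 1, 6, 0 and picks Med; Novax would get 4.
Maximizing over 1, 5, 2, 4, Novax chooses R1. Subgame-perfect outcome: (Low, R1) with payoffs (8, 5).

8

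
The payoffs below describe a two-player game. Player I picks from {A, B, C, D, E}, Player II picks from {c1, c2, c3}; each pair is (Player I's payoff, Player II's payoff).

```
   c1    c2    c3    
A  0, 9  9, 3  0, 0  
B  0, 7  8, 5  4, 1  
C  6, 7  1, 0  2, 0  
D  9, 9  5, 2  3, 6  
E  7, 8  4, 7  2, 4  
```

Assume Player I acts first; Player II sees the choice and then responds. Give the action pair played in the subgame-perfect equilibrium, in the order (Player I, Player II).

(D, c1)

Work backward from Player II's decision.
- A → Player II plays c1 (best of 9, 3, 0); Player I gets 0.
- B → Player II plays c1 (best of 7, 5, 1); Player I gets 0.
- C → Player II plays c1 (best of 7, 0, 0); Player I gets 6.
- D → Player II plays c1 (best of 9, 2, 6); Player I gets 9.
- E → Player II plays c1 (best of 8, 7, 4); Player I gets 7.
Player I's induced payoffs are 0, 0, 6, 9, 7, so Player I commits to D. Subgame-perfect outcome: (D, c1) with payoffs (9, 9).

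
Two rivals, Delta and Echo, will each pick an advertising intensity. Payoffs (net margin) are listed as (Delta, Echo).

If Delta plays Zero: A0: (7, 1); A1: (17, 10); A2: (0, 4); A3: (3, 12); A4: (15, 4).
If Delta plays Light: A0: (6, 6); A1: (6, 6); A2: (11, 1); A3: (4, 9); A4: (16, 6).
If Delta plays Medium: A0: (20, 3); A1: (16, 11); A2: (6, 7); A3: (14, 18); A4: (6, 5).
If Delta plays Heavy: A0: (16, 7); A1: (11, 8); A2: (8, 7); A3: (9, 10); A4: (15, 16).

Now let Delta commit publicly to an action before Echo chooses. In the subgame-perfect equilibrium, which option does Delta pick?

Echo best-responds to each possible Delta move:
- Zero: Echo compares 1, 10, 4, 12, 4 and picks A3; Delta would get 3.
- Light: Echo compares 6, 6, 1, 9, 6 and picks A3; Delta would get 4.
- Medium: Echo compares 3, 11, 7, 18, 5 and picks A3; Delta would get 14.
- Heavy: Echo compares 7, 8, 7, 10, 16 and picks A4; Delta would get 15.
Among 3, 4, 14, 15, the best is 15 at Heavy. Subgame-perfect outcome: (Heavy, A4) with payoffs (15, 16).

Heavy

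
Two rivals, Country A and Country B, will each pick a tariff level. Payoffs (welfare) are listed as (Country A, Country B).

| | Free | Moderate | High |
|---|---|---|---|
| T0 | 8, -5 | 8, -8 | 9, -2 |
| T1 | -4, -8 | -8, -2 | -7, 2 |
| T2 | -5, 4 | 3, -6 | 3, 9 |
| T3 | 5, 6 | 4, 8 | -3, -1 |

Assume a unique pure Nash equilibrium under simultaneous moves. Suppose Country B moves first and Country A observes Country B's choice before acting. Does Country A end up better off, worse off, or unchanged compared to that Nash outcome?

Work backward from Country A's decision.
- Free: Country A compares 8, -4, -5, 5 and picks T0; Country B would get -5.
- Moderate: Country A compares 8, -8, 3, 4 and picks T0; Country B would get -8.
- High: Country A compares 9, -7, 3, -3 and picks T0; Country B would get -2.
Among -5, -8, -2, the best is -2 at High. Subgame-perfect outcome: (T0, High) with payoffs (9, -2).
Under simultaneous play:
Country A's best replies: Free→T0; Moderate→T0; High→T0.
Country B's best replies: T0→High; T1→High; T2→High; T3→Moderate.
Only (T0, High) has each player best-responding; Nash payoffs (9, -2).
Country A earns 9 sequentially versus 9 at the Nash outcome: unchanged.

unchanged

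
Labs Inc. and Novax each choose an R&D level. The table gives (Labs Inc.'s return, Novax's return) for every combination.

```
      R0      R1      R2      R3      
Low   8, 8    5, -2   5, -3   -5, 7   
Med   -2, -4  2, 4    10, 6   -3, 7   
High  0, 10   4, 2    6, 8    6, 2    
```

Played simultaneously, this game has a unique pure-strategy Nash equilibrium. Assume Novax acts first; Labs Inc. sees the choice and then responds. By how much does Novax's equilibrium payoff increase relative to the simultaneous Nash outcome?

Work backward from Labs Inc.'s decision.
- R0 → Labs Inc. plays Low (best of 8, -2, 0); Novax gets 8.
- R1 → Labs Inc. plays Low (best of 5, 2, 4); Novax gets -2.
- R2 → Labs Inc. plays Med (best of 5, 10, 6); Novax gets 6.
- R3 → Labs Inc. plays High (best of -5, -3, 6); Novax gets 2.
Novax's induced payoffs are 8, -2, 6, 2, so Novax commits to R0. Subgame-perfect outcome: (Low, R0) with payoffs (8, 8).
For the simultaneous game, intersect best replies.
Labs Inc.'s best replies: R0→Low; R1→Low; R2→Med; R3→High.
Novax's best replies: Low→R0; Med→R3; High→R0.
The unique mutual best reply is (Low, R0), giving (8, 8).
Novax's commitment gain: 8 − 8 = 0.

0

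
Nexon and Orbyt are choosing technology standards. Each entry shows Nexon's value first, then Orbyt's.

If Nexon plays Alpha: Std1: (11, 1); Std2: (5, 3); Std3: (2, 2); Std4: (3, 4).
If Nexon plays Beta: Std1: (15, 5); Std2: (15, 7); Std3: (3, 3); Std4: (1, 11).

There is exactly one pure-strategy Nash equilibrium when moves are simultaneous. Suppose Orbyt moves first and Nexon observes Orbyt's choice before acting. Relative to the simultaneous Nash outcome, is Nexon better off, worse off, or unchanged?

Solve by backward induction (Orbyt leads).
- Std1 → Nexon plays Beta (best of 11, 15); Orbyt gets 5.
- Std2 → Nexon plays Beta (best of 5, 15); Orbyt gets 7.
- Std3 → Nexon plays Beta (best of 2, 3); Orbyt gets 3.
- Std4 → Nexon plays Alpha (best of 3, 1); Orbyt gets 4.
Orbyt's induced payoffs are 5, 7, 3, 4, so Orbyt commits to Std2. Subgame-perfect outcome: (Beta, Std2) with payoffs (15, 7).
Under simultaneous play:
Nexon's best replies: Std1→Beta; Std2→Beta; Std3→Beta; Std4→Alpha.
Orbyt's best replies: Alpha→Std4; Beta→Std4.
Only (Alpha, Std4) has each player best-responding; Nash payoffs (3, 4).
Nexon earns 15 sequentially versus 3 at the Nash outcome: better off.

better off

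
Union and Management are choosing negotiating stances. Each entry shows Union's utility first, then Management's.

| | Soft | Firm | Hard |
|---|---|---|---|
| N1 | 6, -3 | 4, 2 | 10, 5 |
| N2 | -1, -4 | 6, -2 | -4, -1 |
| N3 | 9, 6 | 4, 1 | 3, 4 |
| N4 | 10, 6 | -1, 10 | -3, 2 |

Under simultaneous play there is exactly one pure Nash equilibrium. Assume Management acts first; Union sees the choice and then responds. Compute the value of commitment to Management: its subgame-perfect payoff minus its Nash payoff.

1

Union best-responds to each possible Management move:
- Soft: Union compares 6, -1, 9, 10 and picks N4; Management would get 6.
- Firm: Union compares 4, 6, 4, -1 and picks N2; Management would get -2.
- Hard: Union compares 10, -4, 3, -3 and picks N1; Management would get 5.
Management's induced payoffs are 6, -2, 5, so Management commits to Soft. Subgame-perfect outcome: (N4, Soft) with payoffs (10, 6).
For the simultaneous game, intersect best replies.
Union's best replies: Soft→N4; Firm→N2; Hard→N1.
Management's best replies: N1→Hard; N2→Hard; N3→Soft; N4→Firm.
The unique mutual best reply is (N1, Hard), giving (10, 5).
Management's commitment gain: 6 − 5 = 1.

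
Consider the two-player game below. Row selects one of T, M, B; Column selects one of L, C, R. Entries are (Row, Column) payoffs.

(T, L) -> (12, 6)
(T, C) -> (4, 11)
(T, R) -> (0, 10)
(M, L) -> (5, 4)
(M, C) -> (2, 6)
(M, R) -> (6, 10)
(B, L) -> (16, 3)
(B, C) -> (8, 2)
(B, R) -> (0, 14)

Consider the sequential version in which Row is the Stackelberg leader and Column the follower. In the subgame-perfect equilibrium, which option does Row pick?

M

Work backward from Column's decision.
- T: Column compares 6, 11, 10 and picks C; Row would get 4.
- M: Column compares 4, 6, 10 and picks R; Row would get 6.
- B: Column compares 3, 2, 14 and picks R; Row would get 0.
Maximizing over 4, 6, 0, Row chooses M. Subgame-perfect outcome: (M, R) with payoffs (6, 10).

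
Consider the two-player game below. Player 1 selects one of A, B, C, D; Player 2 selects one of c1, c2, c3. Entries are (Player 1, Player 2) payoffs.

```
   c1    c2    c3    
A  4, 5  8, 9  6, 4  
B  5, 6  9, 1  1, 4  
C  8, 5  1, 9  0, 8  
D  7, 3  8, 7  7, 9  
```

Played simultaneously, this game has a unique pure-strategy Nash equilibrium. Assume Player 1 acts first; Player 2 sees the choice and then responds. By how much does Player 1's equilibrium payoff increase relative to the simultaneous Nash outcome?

1

Solve by backward induction (Player 1 leads).
- A: Player 2 compares 5, 9, 4 and picks c2; Player 1 would get 8.
- B: Player 2 compares 6, 1, 4 and picks c1; Player 1 would get 5.
- C: Player 2 compares 5, 9, 8 and picks c2; Player 1 would get 1.
- D: Player 2 compares 3, 7, 9 and picks c3; Player 1 would get 7.
Among 8, 5, 1, 7, the best is 8 at A. Subgame-perfect outcome: (A, c2) with payoffs (8, 9).
Now find the simultaneous Nash equilibrium.
Player 1's best replies: c1→C; c2→B; c3→D.
Player 2's best replies: A→c2; B→c1; C→c2; D→c3.
Only (D, c3) has each player best-responding; Nash payoffs (7, 9).
Player 1's commitment gain: 8 − 7 = 1.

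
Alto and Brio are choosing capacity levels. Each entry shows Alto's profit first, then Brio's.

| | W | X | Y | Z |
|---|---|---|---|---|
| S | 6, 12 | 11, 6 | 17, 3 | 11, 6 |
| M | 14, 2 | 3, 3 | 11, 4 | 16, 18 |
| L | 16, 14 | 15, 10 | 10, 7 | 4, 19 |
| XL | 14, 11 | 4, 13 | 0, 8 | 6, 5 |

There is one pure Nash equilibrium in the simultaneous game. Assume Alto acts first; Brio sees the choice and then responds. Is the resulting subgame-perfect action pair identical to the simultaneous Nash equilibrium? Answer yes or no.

yes

Work backward from Brio's decision.
- S: Brio compares 12, 6, 3, 6 and picks W; Alto would get 6.
- M: Brio compares 2, 3, 4, 18 and picks Z; Alto would get 16.
- L: Brio compares 14, 10, 7, 19 and picks Z; Alto would get 4.
- XL: Brio compares 11, 13, 8, 5 and picks X; Alto would get 4.
Among 6, 16, 4, 4, the best is 16 at M. Subgame-perfect outcome: (M, Z) with payoffs (16, 18).
Now find the simultaneous Nash equilibrium.
Alto's best replies: W→L; X→L; Y→S; Z→M.
Brio's best replies: S→W; M→Z; L→Z; XL→X.
The unique mutual best reply is (M, Z), giving (16, 18).
Sequential outcome (M, Z) coincides with the Nash profile (M, Z).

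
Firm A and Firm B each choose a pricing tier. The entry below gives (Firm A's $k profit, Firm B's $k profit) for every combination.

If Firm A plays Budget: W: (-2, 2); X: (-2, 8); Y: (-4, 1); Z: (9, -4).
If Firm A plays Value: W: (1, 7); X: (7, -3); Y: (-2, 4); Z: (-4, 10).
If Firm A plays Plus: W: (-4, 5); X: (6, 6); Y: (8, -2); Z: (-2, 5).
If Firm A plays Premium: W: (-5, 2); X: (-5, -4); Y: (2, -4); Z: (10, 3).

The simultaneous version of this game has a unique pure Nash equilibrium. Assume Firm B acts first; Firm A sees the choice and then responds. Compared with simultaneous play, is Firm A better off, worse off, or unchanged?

worse off

Firm A best-responds to each possible Firm B move:
- W: BR = Value, leader payoff 7.
- X: BR = Value, leader payoff -3.
- Y: BR = Plus, leader payoff -2.
- Z: BR = Premium, leader payoff 3.
Firm B's induced payoffs are 7, -3, -2, 3, so Firm B commits to W. Subgame-perfect outcome: (Value, W) with payoffs (1, 7).
Under simultaneous play:
Firm A's best replies: W→Value; X→Value; Y→Plus; Z→Premium.
Firm B's best replies: Budget→X; Value→Z; Plus→X; Premium→Z.
The unique mutual best reply is (Premium, Z), giving (10, 3).
Firm A earns 1 sequentially versus 10 at the Nash outcome: worse off.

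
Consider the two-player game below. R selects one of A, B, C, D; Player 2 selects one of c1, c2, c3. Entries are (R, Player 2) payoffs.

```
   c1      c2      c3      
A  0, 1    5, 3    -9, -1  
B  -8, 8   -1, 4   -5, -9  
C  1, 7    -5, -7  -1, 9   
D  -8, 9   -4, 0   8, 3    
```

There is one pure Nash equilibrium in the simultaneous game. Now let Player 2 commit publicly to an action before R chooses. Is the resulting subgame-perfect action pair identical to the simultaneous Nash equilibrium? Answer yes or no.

no

Backward induction with Player 2 moving first.
- c1 → R plays C (best of 0, -8, 1, -8); Player 2 gets 7.
- c2 → R plays A (best of 5, -1, -5, -4); Player 2 gets 3.
- c3 → R plays D (best of -9, -5, -1, 8); Player 2 gets 3.
Player 2's induced payoffs are 7, 3, 3, so Player 2 commits to c1. Subgame-perfect outcome: (C, c1) with payoffs (1, 7).
Now find the simultaneous Nash equilibrium.
R's best replies: c1→C; c2→A; c3→D.
Player 2's best replies: A→c2; B→c1; C→c3; D→c1.
The unique mutual best reply is (A, c2), giving (5, 3).
Sequential outcome (C, c1) differs from the Nash profile (A, c2).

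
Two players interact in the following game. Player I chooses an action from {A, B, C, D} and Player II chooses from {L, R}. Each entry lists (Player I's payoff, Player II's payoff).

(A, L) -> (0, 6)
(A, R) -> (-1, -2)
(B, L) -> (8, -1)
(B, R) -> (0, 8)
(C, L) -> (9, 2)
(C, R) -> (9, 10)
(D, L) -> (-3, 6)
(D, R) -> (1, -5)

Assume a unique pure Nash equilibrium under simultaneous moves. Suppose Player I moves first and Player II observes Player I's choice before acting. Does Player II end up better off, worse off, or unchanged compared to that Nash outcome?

Backward induction with Player I moving first.
- A → Player II plays L (best of 6, -2); Player I gets 0.
- B → Player II plays R (best of -1, 8); Player I gets 0.
- C → Player II plays R (best of 2, 10); Player I gets 9.
- D → Player II plays L (best of 6, -5); Player I gets -3.
Player I's induced payoffs are 0, 0, 9, -3, so Player I commits to C. Subgame-perfect outcome: (C, R) with payoffs (9, 10).
Now find the simultaneous Nash equilibrium.
Player I's best replies: L→C; R→C.
Player II's best replies: A→L; B→R; C→R; D→L.
The unique mutual best reply is (C, R), giving (9, 10).
Player II earns 10 sequentially versus 10 at the Nash outcome: unchanged.

unchanged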